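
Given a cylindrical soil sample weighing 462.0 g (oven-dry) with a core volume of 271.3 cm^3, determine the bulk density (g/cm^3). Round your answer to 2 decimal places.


Step 1: Identify the formula: BD = dry mass / volume
Step 2: Substitute values: BD = 462.0 / 271.3
Step 3: BD = 1.7 g/cm^3

1.7


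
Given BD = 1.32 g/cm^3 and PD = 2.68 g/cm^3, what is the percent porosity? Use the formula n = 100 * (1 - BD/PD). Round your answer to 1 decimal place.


Step 1: Formula: n = 100 * (1 - BD / PD)
Step 2: n = 100 * (1 - 1.32 / 2.68)
Step 3: n = 100 * (1 - 0.49254)
Step 4: n = 50.7%

50.7


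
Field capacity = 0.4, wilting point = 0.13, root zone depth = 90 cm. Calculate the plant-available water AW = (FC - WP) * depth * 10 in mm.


Step 1: Available water = (FC - WP) * depth * 10
Step 2: AW = (0.4 - 0.13) * 90 * 10
Step 3: AW = 0.27 * 90 * 10
Step 4: AW = 243.0 mm

243.0


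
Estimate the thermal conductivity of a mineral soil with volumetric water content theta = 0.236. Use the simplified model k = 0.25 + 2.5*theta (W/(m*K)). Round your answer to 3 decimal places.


Step 1: k = 0.25 + 2.5 * theta
Step 2: k = 0.25 + 2.5 * 0.236
Step 3: k = 0.25 + 0.59
Step 4: k = 0.84 W/(m*K)

0.84


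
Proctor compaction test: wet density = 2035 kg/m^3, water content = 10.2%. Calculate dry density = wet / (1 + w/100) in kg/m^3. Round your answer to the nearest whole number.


Step 1: Dry density = wet density / (1 + w/100)
Step 2: Dry density = 2035 / (1 + 10.2/100)
Step 3: Dry density = 2035 / 1.102
Step 4: Dry density = 1847 kg/m^3

1847


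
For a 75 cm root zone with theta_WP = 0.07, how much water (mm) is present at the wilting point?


Step 1: Water (mm) = theta_WP * depth * 10
Step 2: Water = 0.07 * 75 * 10
Step 3: Water = 52.5 mm

52.5


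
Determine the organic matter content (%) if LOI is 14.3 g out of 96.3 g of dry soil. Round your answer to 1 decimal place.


Step 1: OM% = 100 * LOI / sample mass
Step 2: OM = 100 * 14.3 / 96.3
Step 3: OM = 14.8%

14.8


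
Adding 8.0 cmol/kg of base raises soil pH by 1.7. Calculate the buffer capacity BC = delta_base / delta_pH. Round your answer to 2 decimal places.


Step 1: BC = change in base / change in pH
Step 2: BC = 8.0 / 1.7
Step 3: BC = 4.71 cmol/(kg*pH unit)

4.71


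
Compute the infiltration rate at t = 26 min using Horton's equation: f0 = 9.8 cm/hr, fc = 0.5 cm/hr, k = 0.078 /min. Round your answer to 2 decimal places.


Step 1: f = fc + (f0 - fc) * exp(-k * t)
Step 2: exp(-0.078 * 26) = 0.131598
Step 3: f = 0.5 + (9.8 - 0.5) * 0.131598
Step 4: f = 0.5 + 9.3 * 0.131598
Step 5: f = 1.72 cm/hr

1.72


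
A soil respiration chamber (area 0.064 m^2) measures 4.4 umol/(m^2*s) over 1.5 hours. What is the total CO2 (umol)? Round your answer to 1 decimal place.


Step 1: Convert time to seconds: 1.5 hr * 3600 = 5400.0 s
Step 2: Total = flux * area * time_s
Step 3: Total = 4.4 * 0.064 * 5400.0
Step 4: Total = 1520.6 umol

1520.6


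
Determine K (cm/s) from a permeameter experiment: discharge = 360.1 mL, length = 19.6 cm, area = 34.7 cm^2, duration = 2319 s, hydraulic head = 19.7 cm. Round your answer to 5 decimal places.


Step 1: K = Q * L / (A * t * h)
Step 2: Numerator = 360.1 * 19.6 = 7057.96
Step 3: Denominator = 34.7 * 2319 * 19.7 = 1585245.21
Step 4: K = 7057.96 / 1585245.21 = 0.00445 cm/s

0.00445


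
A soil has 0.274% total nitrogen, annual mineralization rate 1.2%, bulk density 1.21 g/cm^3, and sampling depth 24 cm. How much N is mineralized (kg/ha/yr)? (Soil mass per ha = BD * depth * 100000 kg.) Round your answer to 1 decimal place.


Step 1: Soil mass per ha = BD * depth * 100000 = 1.21 * 24 * 100000 = 2904000 kg
Step 2: Total N pool = soil mass * N%/100 = 2904000 * 0.274/100 = 7956.96 kg/ha
Step 3: N mineralized = N pool * rate%/100 = 7956.96 * 1.2/100 = 95.5 kg/ha/yr

95.5


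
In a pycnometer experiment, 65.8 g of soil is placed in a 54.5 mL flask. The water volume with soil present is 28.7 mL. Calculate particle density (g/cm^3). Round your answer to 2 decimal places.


Step 1: Volume of solids = flask volume - water volume with soil
Step 2: V_solids = 54.5 - 28.7 = 25.8 mL
Step 3: Particle density = mass / V_solids = 65.8 / 25.8 = 2.55 g/cm^3

2.55


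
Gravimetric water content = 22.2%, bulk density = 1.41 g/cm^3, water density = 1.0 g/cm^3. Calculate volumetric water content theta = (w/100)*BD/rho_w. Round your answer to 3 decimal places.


Step 1: theta = (w / 100) * BD / rho_w
Step 2: theta = (22.2 / 100) * 1.41 / 1.0
Step 3: theta = 0.222 * 1.41
Step 4: theta = 0.313

0.313


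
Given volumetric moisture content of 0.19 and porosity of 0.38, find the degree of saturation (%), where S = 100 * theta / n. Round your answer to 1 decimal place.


Step 1: S = 100 * theta_v / n
Step 2: S = 100 * 0.19 / 0.38
Step 3: S = 50.0%

50.0


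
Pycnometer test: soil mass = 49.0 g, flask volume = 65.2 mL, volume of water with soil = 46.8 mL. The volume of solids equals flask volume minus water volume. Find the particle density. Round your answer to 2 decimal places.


Step 1: Volume of solids = flask volume - water volume with soil
Step 2: V_solids = 65.2 - 46.8 = 18.4 mL
Step 3: Particle density = mass / V_solids = 49.0 / 18.4 = 2.66 g/cm^3

2.66


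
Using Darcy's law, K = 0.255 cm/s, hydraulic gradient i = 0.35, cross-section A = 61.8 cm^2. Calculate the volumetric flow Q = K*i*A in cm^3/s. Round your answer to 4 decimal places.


Step 1: Apply Darcy's law: Q = K * i * A
Step 2: Q = 0.255 * 0.35 * 61.8
Step 3: Q = 5.5157 cm^3/s

5.5157


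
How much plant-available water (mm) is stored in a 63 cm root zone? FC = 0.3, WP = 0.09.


Step 1: Available water = (FC - WP) * depth * 10
Step 2: AW = (0.3 - 0.09) * 63 * 10
Step 3: AW = 0.21 * 63 * 10
Step 4: AW = 132.3 mm

132.3


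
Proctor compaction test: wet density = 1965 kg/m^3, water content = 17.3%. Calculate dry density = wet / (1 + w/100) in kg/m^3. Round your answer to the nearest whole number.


Step 1: Dry density = wet density / (1 + w/100)
Step 2: Dry density = 1965 / (1 + 17.3/100)
Step 3: Dry density = 1965 / 1.173
Step 4: Dry density = 1675 kg/m^3

1675


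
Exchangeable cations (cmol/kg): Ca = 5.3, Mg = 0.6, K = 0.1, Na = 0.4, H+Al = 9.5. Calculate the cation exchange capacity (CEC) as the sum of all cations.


Step 1: CEC = Ca + Mg + K + Na + (H+Al)
Step 2: CEC = 5.3 + 0.6 + 0.1 + 0.4 + 9.5
Step 3: CEC = 15.9 cmol/kg

15.9


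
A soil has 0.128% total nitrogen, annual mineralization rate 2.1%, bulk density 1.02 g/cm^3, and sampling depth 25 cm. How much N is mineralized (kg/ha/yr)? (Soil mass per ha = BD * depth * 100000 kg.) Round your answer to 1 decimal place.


Step 1: Soil mass per ha = BD * depth * 100000 = 1.02 * 25 * 100000 = 2550000 kg
Step 2: Total N pool = soil mass * N%/100 = 2550000 * 0.128/100 = 3264.0 kg/ha
Step 3: N mineralized = N pool * rate%/100 = 3264.0 * 2.1/100 = 68.5 kg/ha/yr

68.5


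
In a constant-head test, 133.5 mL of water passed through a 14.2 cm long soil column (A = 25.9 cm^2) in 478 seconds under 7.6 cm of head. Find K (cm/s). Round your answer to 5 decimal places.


Step 1: K = Q * L / (A * t * h)
Step 2: Numerator = 133.5 * 14.2 = 1895.7
Step 3: Denominator = 25.9 * 478 * 7.6 = 94089.52
Step 4: K = 1895.7 / 94089.52 = 0.02015 cm/s

0.02015


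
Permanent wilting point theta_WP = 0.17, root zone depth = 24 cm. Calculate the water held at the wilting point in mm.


Step 1: Water (mm) = theta_WP * depth * 10
Step 2: Water = 0.17 * 24 * 10
Step 3: Water = 40.8 mm

40.8


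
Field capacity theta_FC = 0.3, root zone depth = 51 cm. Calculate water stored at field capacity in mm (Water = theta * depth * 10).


Step 1: Water (mm) = theta_FC * depth (cm) * 10
Step 2: Water = 0.3 * 51 * 10
Step 3: Water = 153.0 mm

153.0


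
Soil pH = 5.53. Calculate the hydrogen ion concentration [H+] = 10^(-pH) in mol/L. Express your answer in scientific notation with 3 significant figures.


Step 1: [H+] = 10^(-pH)
Step 2: [H+] = 10^(-5.53)
Step 3: [H+] = 2.95e-06 mol/L

2.95e-06


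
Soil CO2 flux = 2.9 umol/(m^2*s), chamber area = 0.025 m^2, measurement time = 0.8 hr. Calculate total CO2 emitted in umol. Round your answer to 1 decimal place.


Step 1: Convert time to seconds: 0.8 hr * 3600 = 2880.0 s
Step 2: Total = flux * area * time_s
Step 3: Total = 2.9 * 0.025 * 2880.0
Step 4: Total = 208.8 umol

208.8


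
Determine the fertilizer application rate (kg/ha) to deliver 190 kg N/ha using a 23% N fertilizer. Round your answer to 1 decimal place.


Step 1: Fertilizer rate = target N / (N content / 100)
Step 2: Rate = 190 / (23 / 100)
Step 3: Rate = 190 / 0.23
Step 4: Rate = 826.1 kg/ha

826.1


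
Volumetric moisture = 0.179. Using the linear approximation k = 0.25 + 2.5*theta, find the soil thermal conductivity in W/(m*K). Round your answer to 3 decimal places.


Step 1: k = 0.25 + 2.5 * theta
Step 2: k = 0.25 + 2.5 * 0.179
Step 3: k = 0.25 + 0.448
Step 4: k = 0.698 W/(m*K)

0.698


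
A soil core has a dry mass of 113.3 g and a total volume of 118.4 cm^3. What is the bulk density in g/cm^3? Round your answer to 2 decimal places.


Step 1: Identify the formula: BD = dry mass / volume
Step 2: Substitute values: BD = 113.3 / 118.4
Step 3: BD = 0.96 g/cm^3

0.96


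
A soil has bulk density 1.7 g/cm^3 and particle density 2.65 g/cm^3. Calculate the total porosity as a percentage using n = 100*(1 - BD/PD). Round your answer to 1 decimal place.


Step 1: Formula: n = 100 * (1 - BD / PD)
Step 2: n = 100 * (1 - 1.7 / 2.65)
Step 3: n = 100 * (1 - 0.64151)
Step 4: n = 35.8%

35.8


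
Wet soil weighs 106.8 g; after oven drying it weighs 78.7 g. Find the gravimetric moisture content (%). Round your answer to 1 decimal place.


Step 1: Water mass = wet - dry = 106.8 - 78.7 = 28.1 g
Step 2: w = 100 * water mass / dry mass
Step 3: w = 100 * 28.1 / 78.7 = 35.7%

35.7


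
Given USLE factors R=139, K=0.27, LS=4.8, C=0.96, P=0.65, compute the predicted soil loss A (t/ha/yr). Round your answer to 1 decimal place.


Step 1: A = R * K * LS * C * P
Step 2: R * K = 139 * 0.27 = 37.53
Step 3: (R*K) * LS = 37.53 * 4.8 = 180.144
Step 4: * C * P = 180.144 * 0.96 * 0.65 = 112.4
Step 5: A = 112.4 t/(ha*yr)

112.4


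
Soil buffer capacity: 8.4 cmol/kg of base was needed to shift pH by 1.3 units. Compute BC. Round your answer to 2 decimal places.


Step 1: BC = change in base / change in pH
Step 2: BC = 8.4 / 1.3
Step 3: BC = 6.46 cmol/(kg*pH unit)

6.46


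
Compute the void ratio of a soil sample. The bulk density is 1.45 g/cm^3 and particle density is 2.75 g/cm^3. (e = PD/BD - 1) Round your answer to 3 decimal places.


Step 1: e = PD / BD - 1
Step 2: e = 2.75 / 1.45 - 1
Step 3: e = 1.89655 - 1
Step 4: e = 0.897

0.897


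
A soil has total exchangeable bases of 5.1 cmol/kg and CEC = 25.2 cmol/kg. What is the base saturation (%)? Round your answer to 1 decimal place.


Step 1: BS = 100 * (sum of bases) / CEC
Step 2: BS = 100 * 5.1 / 25.2
Step 3: BS = 20.2%

20.2


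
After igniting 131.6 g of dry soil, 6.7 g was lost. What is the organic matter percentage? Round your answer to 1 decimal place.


Step 1: OM% = 100 * LOI / sample mass
Step 2: OM = 100 * 6.7 / 131.6
Step 3: OM = 5.1%

5.1


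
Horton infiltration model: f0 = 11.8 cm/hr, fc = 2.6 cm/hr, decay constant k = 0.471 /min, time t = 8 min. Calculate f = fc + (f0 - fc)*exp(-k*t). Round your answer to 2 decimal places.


Step 1: f = fc + (f0 - fc) * exp(-k * t)
Step 2: exp(-0.471 * 8) = 0.023098
Step 3: f = 2.6 + (11.8 - 2.6) * 0.023098
Step 4: f = 2.6 + 9.2 * 0.023098
Step 5: f = 2.81 cm/hr

2.81


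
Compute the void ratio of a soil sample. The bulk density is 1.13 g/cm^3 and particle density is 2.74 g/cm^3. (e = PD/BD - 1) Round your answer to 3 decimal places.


Step 1: e = PD / BD - 1
Step 2: e = 2.74 / 1.13 - 1
Step 3: e = 2.42478 - 1
Step 4: e = 1.425

1.425


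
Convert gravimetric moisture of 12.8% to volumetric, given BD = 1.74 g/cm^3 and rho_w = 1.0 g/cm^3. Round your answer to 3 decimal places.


Step 1: theta = (w / 100) * BD / rho_w
Step 2: theta = (12.8 / 100) * 1.74 / 1.0
Step 3: theta = 0.128 * 1.74
Step 4: theta = 0.223

0.223


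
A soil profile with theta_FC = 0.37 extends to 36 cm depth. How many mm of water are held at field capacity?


Step 1: Water (mm) = theta_FC * depth (cm) * 10
Step 2: Water = 0.37 * 36 * 10
Step 3: Water = 133.2 mm

133.2


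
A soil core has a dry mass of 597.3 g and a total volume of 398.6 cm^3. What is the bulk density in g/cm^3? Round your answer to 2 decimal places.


Step 1: Identify the formula: BD = dry mass / volume
Step 2: Substitute values: BD = 597.3 / 398.6
Step 3: BD = 1.5 g/cm^3

1.5


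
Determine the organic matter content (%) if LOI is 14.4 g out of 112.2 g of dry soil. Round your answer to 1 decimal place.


Step 1: OM% = 100 * LOI / sample mass
Step 2: OM = 100 * 14.4 / 112.2
Step 3: OM = 12.8%

12.8


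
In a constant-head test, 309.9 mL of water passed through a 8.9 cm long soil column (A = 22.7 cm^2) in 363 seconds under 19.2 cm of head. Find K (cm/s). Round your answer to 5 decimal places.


Step 1: K = Q * L / (A * t * h)
Step 2: Numerator = 309.9 * 8.9 = 2758.11
Step 3: Denominator = 22.7 * 363 * 19.2 = 158209.92
Step 4: K = 2758.11 / 158209.92 = 0.01743 cm/s

0.01743


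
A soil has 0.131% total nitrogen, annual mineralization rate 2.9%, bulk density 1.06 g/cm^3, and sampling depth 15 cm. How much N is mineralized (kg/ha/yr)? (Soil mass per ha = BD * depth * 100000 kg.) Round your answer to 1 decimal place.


Step 1: Soil mass per ha = BD * depth * 100000 = 1.06 * 15 * 100000 = 1590000 kg
Step 2: Total N pool = soil mass * N%/100 = 1590000 * 0.131/100 = 2082.9 kg/ha
Step 3: N mineralized = N pool * rate%/100 = 2082.9 * 2.9/100 = 60.4 kg/ha/yr

60.4


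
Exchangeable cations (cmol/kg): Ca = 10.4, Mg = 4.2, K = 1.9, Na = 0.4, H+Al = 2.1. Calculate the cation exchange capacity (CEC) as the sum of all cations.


Step 1: CEC = Ca + Mg + K + Na + (H+Al)
Step 2: CEC = 10.4 + 4.2 + 1.9 + 0.4 + 2.1
Step 3: CEC = 19.0 cmol/kg

19.0


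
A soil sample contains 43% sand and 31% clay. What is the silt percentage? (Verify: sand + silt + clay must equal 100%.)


Step 1: sand + silt + clay = 100%
Step 2: silt = 100 - sand - clay
Step 3: silt = 100 - 43 - 31
Step 4: silt = 26%

26


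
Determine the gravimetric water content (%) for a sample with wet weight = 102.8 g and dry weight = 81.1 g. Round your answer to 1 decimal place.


Step 1: Water mass = wet - dry = 102.8 - 81.1 = 21.7 g
Step 2: w = 100 * water mass / dry mass
Step 3: w = 100 * 21.7 / 81.1 = 26.8%

26.8


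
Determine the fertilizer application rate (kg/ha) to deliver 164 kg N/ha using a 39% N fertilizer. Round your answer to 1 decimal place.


Step 1: Fertilizer rate = target N / (N content / 100)
Step 2: Rate = 164 / (39 / 100)
Step 3: Rate = 164 / 0.39
Step 4: Rate = 420.5 kg/ha

420.5


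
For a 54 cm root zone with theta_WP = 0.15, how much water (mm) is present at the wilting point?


Step 1: Water (mm) = theta_WP * depth * 10
Step 2: Water = 0.15 * 54 * 10
Step 3: Water = 81.0 mm

81.0


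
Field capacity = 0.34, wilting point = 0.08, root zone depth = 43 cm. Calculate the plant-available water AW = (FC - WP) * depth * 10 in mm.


Step 1: Available water = (FC - WP) * depth * 10
Step 2: AW = (0.34 - 0.08) * 43 * 10
Step 3: AW = 0.26 * 43 * 10
Step 4: AW = 111.8 mm

111.8


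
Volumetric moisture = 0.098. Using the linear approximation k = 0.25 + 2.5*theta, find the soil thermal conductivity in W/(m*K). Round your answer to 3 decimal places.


Step 1: k = 0.25 + 2.5 * theta
Step 2: k = 0.25 + 2.5 * 0.098
Step 3: k = 0.25 + 0.245
Step 4: k = 0.495 W/(m*K)

0.495


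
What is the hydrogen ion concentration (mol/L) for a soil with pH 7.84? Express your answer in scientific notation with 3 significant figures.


Step 1: [H+] = 10^(-pH)
Step 2: [H+] = 10^(-7.84)
Step 3: [H+] = 1.45e-08 mol/L

1.45e-08


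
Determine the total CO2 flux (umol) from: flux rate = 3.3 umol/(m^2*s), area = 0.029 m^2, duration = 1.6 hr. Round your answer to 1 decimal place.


Step 1: Convert time to seconds: 1.6 hr * 3600 = 5760.0 s
Step 2: Total = flux * area * time_s
Step 3: Total = 3.3 * 0.029 * 5760.0
Step 4: Total = 551.2 umol

551.2


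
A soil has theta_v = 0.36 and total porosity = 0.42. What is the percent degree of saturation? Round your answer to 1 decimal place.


Step 1: S = 100 * theta_v / n
Step 2: S = 100 * 0.36 / 0.42
Step 3: S = 85.7%

85.7


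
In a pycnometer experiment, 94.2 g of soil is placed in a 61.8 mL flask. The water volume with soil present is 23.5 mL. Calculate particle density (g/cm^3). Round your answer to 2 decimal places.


Step 1: Volume of solids = flask volume - water volume with soil
Step 2: V_solids = 61.8 - 23.5 = 38.3 mL
Step 3: Particle density = mass / V_solids = 94.2 / 38.3 = 2.46 g/cm^3

2.46


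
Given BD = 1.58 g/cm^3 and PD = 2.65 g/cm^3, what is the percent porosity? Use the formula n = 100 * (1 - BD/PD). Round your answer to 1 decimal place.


Step 1: Formula: n = 100 * (1 - BD / PD)
Step 2: n = 100 * (1 - 1.58 / 2.65)
Step 3: n = 100 * (1 - 0.59623)
Step 4: n = 40.4%

40.4


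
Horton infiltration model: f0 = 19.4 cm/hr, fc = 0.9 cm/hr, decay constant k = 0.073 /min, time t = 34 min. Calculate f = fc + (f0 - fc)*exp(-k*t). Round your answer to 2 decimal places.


Step 1: f = fc + (f0 - fc) * exp(-k * t)
Step 2: exp(-0.073 * 34) = 0.083576
Step 3: f = 0.9 + (19.4 - 0.9) * 0.083576
Step 4: f = 0.9 + 18.5 * 0.083576
Step 5: f = 2.45 cm/hr

2.45


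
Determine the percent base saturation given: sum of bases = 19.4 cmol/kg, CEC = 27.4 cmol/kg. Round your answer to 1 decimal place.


Step 1: BS = 100 * (sum of bases) / CEC
Step 2: BS = 100 * 19.4 / 27.4
Step 3: BS = 70.8%

70.8


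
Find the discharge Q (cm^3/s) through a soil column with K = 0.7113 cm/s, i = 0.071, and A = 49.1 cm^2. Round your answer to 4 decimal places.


Step 1: Apply Darcy's law: Q = K * i * A
Step 2: Q = 0.7113 * 0.071 * 49.1
Step 3: Q = 2.4797 cm^3/s

2.4797


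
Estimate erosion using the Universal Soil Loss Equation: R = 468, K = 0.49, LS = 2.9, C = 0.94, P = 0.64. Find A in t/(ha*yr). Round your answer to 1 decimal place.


Step 1: A = R * K * LS * C * P
Step 2: R * K = 468 * 0.49 = 229.32
Step 3: (R*K) * LS = 229.32 * 2.9 = 665.028
Step 4: * C * P = 665.028 * 0.94 * 0.64 = 400.1
Step 5: A = 400.1 t/(ha*yr)

400.1


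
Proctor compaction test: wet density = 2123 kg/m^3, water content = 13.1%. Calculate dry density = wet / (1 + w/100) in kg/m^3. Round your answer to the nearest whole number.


Step 1: Dry density = wet density / (1 + w/100)
Step 2: Dry density = 2123 / (1 + 13.1/100)
Step 3: Dry density = 2123 / 1.131
Step 4: Dry density = 1877 kg/m^3

1877


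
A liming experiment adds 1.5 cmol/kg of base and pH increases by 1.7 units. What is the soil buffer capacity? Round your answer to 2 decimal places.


Step 1: BC = change in base / change in pH
Step 2: BC = 1.5 / 1.7
Step 3: BC = 0.88 cmol/(kg*pH unit)

0.88


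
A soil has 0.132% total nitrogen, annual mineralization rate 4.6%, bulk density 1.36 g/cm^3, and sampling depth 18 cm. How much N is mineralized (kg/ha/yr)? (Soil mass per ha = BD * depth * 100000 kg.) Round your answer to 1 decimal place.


Step 1: Soil mass per ha = BD * depth * 100000 = 1.36 * 18 * 100000 = 2448000 kg
Step 2: Total N pool = soil mass * N%/100 = 2448000 * 0.132/100 = 3231.36 kg/ha
Step 3: N mineralized = N pool * rate%/100 = 3231.36 * 4.6/100 = 148.6 kg/ha/yr

148.6


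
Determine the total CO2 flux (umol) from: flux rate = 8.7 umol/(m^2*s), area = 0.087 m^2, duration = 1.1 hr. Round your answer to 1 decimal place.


Step 1: Convert time to seconds: 1.1 hr * 3600 = 3960.0 s
Step 2: Total = flux * area * time_s
Step 3: Total = 8.7 * 0.087 * 3960.0
Step 4: Total = 2997.3 umol

2997.3


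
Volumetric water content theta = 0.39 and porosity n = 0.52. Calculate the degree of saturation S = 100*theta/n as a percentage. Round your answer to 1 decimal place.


Step 1: S = 100 * theta_v / n
Step 2: S = 100 * 0.39 / 0.52
Step 3: S = 75.0%

75.0


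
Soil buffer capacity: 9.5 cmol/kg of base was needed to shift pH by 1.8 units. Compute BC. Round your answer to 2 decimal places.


Step 1: BC = change in base / change in pH
Step 2: BC = 9.5 / 1.8
Step 3: BC = 5.28 cmol/(kg*pH unit)

5.28


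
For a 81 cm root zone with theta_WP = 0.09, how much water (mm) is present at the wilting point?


Step 1: Water (mm) = theta_WP * depth * 10
Step 2: Water = 0.09 * 81 * 10
Step 3: Water = 72.9 mm

72.9


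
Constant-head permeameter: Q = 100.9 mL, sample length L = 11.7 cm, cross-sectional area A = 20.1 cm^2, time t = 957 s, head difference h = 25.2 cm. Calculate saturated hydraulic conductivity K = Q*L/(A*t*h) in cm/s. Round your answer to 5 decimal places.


Step 1: K = Q * L / (A * t * h)
Step 2: Numerator = 100.9 * 11.7 = 1180.53
Step 3: Denominator = 20.1 * 957 * 25.2 = 484739.64
Step 4: K = 1180.53 / 484739.64 = 0.00244 cm/s

0.00244


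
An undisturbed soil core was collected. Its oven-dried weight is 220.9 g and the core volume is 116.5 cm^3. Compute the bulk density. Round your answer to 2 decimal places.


Step 1: Identify the formula: BD = dry mass / volume
Step 2: Substitute values: BD = 220.9 / 116.5
Step 3: BD = 1.9 g/cm^3

1.9


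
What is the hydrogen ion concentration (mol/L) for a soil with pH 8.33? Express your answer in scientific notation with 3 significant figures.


Step 1: [H+] = 10^(-pH)
Step 2: [H+] = 10^(-8.33)
Step 3: [H+] = 4.68e-09 mol/L

4.68e-09


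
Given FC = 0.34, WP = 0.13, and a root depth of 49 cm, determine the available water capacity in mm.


Step 1: Available water = (FC - WP) * depth * 10
Step 2: AW = (0.34 - 0.13) * 49 * 10
Step 3: AW = 0.21 * 49 * 10
Step 4: AW = 102.9 mm

102.9


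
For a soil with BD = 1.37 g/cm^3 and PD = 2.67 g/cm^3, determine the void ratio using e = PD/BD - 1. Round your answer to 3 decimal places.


Step 1: e = PD / BD - 1
Step 2: e = 2.67 / 1.37 - 1
Step 3: e = 1.94891 - 1
Step 4: e = 0.949

0.949


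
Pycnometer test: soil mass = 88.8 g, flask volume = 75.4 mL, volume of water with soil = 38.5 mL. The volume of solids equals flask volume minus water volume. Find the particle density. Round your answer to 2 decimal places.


Step 1: Volume of solids = flask volume - water volume with soil
Step 2: V_solids = 75.4 - 38.5 = 36.9 mL
Step 3: Particle density = mass / V_solids = 88.8 / 36.9 = 2.41 g/cm^3

2.41


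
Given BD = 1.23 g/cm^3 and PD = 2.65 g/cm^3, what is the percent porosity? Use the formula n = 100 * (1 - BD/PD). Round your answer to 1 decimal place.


Step 1: Formula: n = 100 * (1 - BD / PD)
Step 2: n = 100 * (1 - 1.23 / 2.65)
Step 3: n = 100 * (1 - 0.46415)
Step 4: n = 53.6%

53.6


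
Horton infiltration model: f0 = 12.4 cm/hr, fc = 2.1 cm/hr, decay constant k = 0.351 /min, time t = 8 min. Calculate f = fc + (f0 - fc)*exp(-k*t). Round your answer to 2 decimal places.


Step 1: f = fc + (f0 - fc) * exp(-k * t)
Step 2: exp(-0.351 * 8) = 0.060326
Step 3: f = 2.1 + (12.4 - 2.1) * 0.060326
Step 4: f = 2.1 + 10.3 * 0.060326
Step 5: f = 2.72 cm/hr

2.72


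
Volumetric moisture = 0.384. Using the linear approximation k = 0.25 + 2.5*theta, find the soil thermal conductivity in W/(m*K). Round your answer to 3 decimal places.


Step 1: k = 0.25 + 2.5 * theta
Step 2: k = 0.25 + 2.5 * 0.384
Step 3: k = 0.25 + 0.96
Step 4: k = 1.21 W/(m*K)

1.21


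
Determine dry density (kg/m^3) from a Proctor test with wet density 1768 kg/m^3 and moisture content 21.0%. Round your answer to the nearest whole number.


Step 1: Dry density = wet density / (1 + w/100)
Step 2: Dry density = 1768 / (1 + 21.0/100)
Step 3: Dry density = 1768 / 1.21
Step 4: Dry density = 1461 kg/m^3

1461


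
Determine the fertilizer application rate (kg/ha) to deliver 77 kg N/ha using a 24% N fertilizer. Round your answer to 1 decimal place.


Step 1: Fertilizer rate = target N / (N content / 100)
Step 2: Rate = 77 / (24 / 100)
Step 3: Rate = 77 / 0.24
Step 4: Rate = 320.8 kg/ha

320.8


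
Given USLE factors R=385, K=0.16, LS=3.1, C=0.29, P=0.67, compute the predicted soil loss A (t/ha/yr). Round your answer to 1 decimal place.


Step 1: A = R * K * LS * C * P
Step 2: R * K = 385 * 0.16 = 61.6
Step 3: (R*K) * LS = 61.6 * 3.1 = 190.96
Step 4: * C * P = 190.96 * 0.29 * 0.67 = 37.1
Step 5: A = 37.1 t/(ha*yr)

37.1


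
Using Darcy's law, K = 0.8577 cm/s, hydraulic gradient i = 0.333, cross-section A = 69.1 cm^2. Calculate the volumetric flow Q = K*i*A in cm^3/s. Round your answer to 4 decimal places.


Step 1: Apply Darcy's law: Q = K * i * A
Step 2: Q = 0.8577 * 0.333 * 69.1
Step 3: Q = 19.7359 cm^3/s

19.7359


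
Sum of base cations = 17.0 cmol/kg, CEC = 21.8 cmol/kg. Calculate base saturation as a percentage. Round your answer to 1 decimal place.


Step 1: BS = 100 * (sum of bases) / CEC
Step 2: BS = 100 * 17.0 / 21.8
Step 3: BS = 78.0%

78.0


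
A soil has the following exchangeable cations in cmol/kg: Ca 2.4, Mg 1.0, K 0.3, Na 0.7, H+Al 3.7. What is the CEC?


Step 1: CEC = Ca + Mg + K + Na + (H+Al)
Step 2: CEC = 2.4 + 1.0 + 0.3 + 0.7 + 3.7
Step 3: CEC = 8.1 cmol/kg

8.1


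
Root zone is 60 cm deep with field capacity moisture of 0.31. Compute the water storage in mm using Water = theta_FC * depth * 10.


Step 1: Water (mm) = theta_FC * depth (cm) * 10
Step 2: Water = 0.31 * 60 * 10
Step 3: Water = 186.0 mm

186.0


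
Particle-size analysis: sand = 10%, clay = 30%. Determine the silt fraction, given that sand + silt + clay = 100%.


Step 1: sand + silt + clay = 100%
Step 2: silt = 100 - sand - clay
Step 3: silt = 100 - 10 - 30
Step 4: silt = 60%

60


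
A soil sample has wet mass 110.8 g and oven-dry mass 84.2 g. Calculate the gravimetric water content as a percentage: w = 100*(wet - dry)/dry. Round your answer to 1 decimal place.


Step 1: Water mass = wet - dry = 110.8 - 84.2 = 26.6 g
Step 2: w = 100 * water mass / dry mass
Step 3: w = 100 * 26.6 / 84.2 = 31.6%

31.6


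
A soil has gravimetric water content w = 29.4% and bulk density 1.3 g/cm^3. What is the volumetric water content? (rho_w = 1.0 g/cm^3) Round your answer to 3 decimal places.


Step 1: theta = (w / 100) * BD / rho_w
Step 2: theta = (29.4 / 100) * 1.3 / 1.0
Step 3: theta = 0.294 * 1.3
Step 4: theta = 0.382

0.382


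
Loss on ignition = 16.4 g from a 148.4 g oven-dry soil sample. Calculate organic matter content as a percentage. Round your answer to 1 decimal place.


Step 1: OM% = 100 * LOI / sample mass
Step 2: OM = 100 * 16.4 / 148.4
Step 3: OM = 11.1%

11.1


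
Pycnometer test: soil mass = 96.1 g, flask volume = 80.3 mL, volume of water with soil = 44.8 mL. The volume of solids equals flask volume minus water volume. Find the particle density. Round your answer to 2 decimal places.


Step 1: Volume of solids = flask volume - water volume with soil
Step 2: V_solids = 80.3 - 44.8 = 35.5 mL
Step 3: Particle density = mass / V_solids = 96.1 / 35.5 = 2.71 g/cm^3

2.71


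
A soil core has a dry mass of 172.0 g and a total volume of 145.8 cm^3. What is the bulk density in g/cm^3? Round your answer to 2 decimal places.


Step 1: Identify the formula: BD = dry mass / volume
Step 2: Substitute values: BD = 172.0 / 145.8
Step 3: BD = 1.18 g/cm^3

1.18


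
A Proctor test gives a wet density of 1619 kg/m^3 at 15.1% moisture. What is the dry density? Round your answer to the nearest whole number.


Step 1: Dry density = wet density / (1 + w/100)
Step 2: Dry density = 1619 / (1 + 15.1/100)
Step 3: Dry density = 1619 / 1.151
Step 4: Dry density = 1407 kg/m^3

1407


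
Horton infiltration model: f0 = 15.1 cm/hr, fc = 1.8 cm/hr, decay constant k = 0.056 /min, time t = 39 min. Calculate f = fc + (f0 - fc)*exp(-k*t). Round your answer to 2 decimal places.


Step 1: f = fc + (f0 - fc) * exp(-k * t)
Step 2: exp(-0.056 * 39) = 0.11259
Step 3: f = 1.8 + (15.1 - 1.8) * 0.11259
Step 4: f = 1.8 + 13.3 * 0.11259
Step 5: f = 3.3 cm/hr

3.3


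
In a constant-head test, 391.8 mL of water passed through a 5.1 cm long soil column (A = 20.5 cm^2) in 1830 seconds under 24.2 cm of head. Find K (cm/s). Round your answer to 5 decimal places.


Step 1: K = Q * L / (A * t * h)
Step 2: Numerator = 391.8 * 5.1 = 1998.18
Step 3: Denominator = 20.5 * 1830 * 24.2 = 907863.0
Step 4: K = 1998.18 / 907863.0 = 0.0022 cm/s

0.0022


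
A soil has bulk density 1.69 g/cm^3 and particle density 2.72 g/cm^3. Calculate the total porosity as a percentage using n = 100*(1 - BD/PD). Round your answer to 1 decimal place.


Step 1: Formula: n = 100 * (1 - BD / PD)
Step 2: n = 100 * (1 - 1.69 / 2.72)
Step 3: n = 100 * (1 - 0.62132)
Step 4: n = 37.9%

37.9


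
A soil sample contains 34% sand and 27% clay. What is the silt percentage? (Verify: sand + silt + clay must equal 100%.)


Step 1: sand + silt + clay = 100%
Step 2: silt = 100 - sand - clay
Step 3: silt = 100 - 34 - 27
Step 4: silt = 39%

39


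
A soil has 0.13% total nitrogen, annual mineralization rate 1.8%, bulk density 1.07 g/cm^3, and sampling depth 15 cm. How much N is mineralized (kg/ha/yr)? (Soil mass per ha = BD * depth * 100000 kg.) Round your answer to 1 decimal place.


Step 1: Soil mass per ha = BD * depth * 100000 = 1.07 * 15 * 100000 = 1605000 kg
Step 2: Total N pool = soil mass * N%/100 = 1605000 * 0.13/100 = 2086.5 kg/ha
Step 3: N mineralized = N pool * rate%/100 = 2086.5 * 1.8/100 = 37.6 kg/ha/yr

37.6


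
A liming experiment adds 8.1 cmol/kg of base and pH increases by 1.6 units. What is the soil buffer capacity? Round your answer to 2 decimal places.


Step 1: BC = change in base / change in pH
Step 2: BC = 8.1 / 1.6
Step 3: BC = 5.06 cmol/(kg*pH unit)

5.06


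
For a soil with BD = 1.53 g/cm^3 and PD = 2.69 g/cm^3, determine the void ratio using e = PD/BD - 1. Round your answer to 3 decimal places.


Step 1: e = PD / BD - 1
Step 2: e = 2.69 / 1.53 - 1
Step 3: e = 1.75817 - 1
Step 4: e = 0.758

0.758


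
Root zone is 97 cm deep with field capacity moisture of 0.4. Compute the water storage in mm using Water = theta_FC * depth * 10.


Step 1: Water (mm) = theta_FC * depth (cm) * 10
Step 2: Water = 0.4 * 97 * 10
Step 3: Water = 388.0 mm

388.0


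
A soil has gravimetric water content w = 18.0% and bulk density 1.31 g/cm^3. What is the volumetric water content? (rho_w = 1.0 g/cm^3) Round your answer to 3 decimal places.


Step 1: theta = (w / 100) * BD / rho_w
Step 2: theta = (18.0 / 100) * 1.31 / 1.0
Step 3: theta = 0.18 * 1.31
Step 4: theta = 0.236

0.236


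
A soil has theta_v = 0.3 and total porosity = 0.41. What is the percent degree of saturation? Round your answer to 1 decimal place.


Step 1: S = 100 * theta_v / n
Step 2: S = 100 * 0.3 / 0.41
Step 3: S = 73.2%

73.2


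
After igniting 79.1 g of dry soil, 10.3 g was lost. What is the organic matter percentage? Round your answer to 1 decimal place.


Step 1: OM% = 100 * LOI / sample mass
Step 2: OM = 100 * 10.3 / 79.1
Step 3: OM = 13.0%

13.0


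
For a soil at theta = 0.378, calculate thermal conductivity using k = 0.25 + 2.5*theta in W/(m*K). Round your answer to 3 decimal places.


Step 1: k = 0.25 + 2.5 * theta
Step 2: k = 0.25 + 2.5 * 0.378
Step 3: k = 0.25 + 0.945
Step 4: k = 1.195 W/(m*K)

1.195


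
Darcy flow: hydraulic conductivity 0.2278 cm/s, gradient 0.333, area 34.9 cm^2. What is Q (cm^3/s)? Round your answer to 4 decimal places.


Step 1: Apply Darcy's law: Q = K * i * A
Step 2: Q = 0.2278 * 0.333 * 34.9
Step 3: Q = 2.6474 cm^3/s

2.6474


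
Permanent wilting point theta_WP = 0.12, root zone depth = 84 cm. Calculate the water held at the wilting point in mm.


Step 1: Water (mm) = theta_WP * depth * 10
Step 2: Water = 0.12 * 84 * 10
Step 3: Water = 100.8 mm

100.8


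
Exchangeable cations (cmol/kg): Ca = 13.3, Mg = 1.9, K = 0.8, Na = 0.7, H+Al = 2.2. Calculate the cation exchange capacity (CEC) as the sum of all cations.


Step 1: CEC = Ca + Mg + K + Na + (H+Al)
Step 2: CEC = 13.3 + 1.9 + 0.8 + 0.7 + 2.2
Step 3: CEC = 18.9 cmol/kg

18.9


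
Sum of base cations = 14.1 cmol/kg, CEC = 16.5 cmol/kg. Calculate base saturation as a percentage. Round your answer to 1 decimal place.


Step 1: BS = 100 * (sum of bases) / CEC
Step 2: BS = 100 * 14.1 / 16.5
Step 3: BS = 85.5%

85.5


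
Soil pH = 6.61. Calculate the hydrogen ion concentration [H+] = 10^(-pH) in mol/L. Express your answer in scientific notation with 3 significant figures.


Step 1: [H+] = 10^(-pH)
Step 2: [H+] = 10^(-6.61)
Step 3: [H+] = 2.45e-07 mol/L

2.45e-07


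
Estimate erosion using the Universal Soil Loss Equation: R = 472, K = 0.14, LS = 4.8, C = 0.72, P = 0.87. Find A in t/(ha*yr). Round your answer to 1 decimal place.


Step 1: A = R * K * LS * C * P
Step 2: R * K = 472 * 0.14 = 66.08
Step 3: (R*K) * LS = 66.08 * 4.8 = 317.184
Step 4: * C * P = 317.184 * 0.72 * 0.87 = 198.7
Step 5: A = 198.7 t/(ha*yr)

198.7


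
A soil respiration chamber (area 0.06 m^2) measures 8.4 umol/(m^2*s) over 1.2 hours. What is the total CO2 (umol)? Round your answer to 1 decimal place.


Step 1: Convert time to seconds: 1.2 hr * 3600 = 4320.0 s
Step 2: Total = flux * area * time_s
Step 3: Total = 8.4 * 0.06 * 4320.0
Step 4: Total = 2177.3 umol

2177.3


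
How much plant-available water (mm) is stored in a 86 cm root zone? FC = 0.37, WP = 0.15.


Step 1: Available water = (FC - WP) * depth * 10
Step 2: AW = (0.37 - 0.15) * 86 * 10
Step 3: AW = 0.22 * 86 * 10
Step 4: AW = 189.2 mm

189.2


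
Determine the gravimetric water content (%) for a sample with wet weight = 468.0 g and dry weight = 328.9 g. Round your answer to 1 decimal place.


Step 1: Water mass = wet - dry = 468.0 - 328.9 = 139.1 g
Step 2: w = 100 * water mass / dry mass
Step 3: w = 100 * 139.1 / 328.9 = 42.3%

42.3


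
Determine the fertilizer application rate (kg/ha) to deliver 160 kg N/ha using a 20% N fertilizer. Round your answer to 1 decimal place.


Step 1: Fertilizer rate = target N / (N content / 100)
Step 2: Rate = 160 / (20 / 100)
Step 3: Rate = 160 / 0.2
Step 4: Rate = 800.0 kg/ha

800.0


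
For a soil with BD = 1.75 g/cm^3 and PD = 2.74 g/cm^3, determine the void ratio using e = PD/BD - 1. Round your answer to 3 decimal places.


Step 1: e = PD / BD - 1
Step 2: e = 2.74 / 1.75 - 1
Step 3: e = 1.56571 - 1
Step 4: e = 0.566

0.566


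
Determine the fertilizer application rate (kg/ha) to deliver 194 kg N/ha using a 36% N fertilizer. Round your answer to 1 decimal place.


Step 1: Fertilizer rate = target N / (N content / 100)
Step 2: Rate = 194 / (36 / 100)
Step 3: Rate = 194 / 0.36
Step 4: Rate = 538.9 kg/ha

538.9


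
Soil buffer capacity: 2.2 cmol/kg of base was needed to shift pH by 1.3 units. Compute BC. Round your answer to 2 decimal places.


Step 1: BC = change in base / change in pH
Step 2: BC = 2.2 / 1.3
Step 3: BC = 1.69 cmol/(kg*pH unit)

1.69


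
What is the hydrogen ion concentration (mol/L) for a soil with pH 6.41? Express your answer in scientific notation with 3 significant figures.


Step 1: [H+] = 10^(-pH)
Step 2: [H+] = 10^(-6.41)
Step 3: [H+] = 3.89e-07 mol/L

3.89e-07


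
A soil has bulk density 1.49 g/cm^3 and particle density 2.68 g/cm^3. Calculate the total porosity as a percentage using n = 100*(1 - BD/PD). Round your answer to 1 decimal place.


Step 1: Formula: n = 100 * (1 - BD / PD)
Step 2: n = 100 * (1 - 1.49 / 2.68)
Step 3: n = 100 * (1 - 0.55597)
Step 4: n = 44.4%

44.4


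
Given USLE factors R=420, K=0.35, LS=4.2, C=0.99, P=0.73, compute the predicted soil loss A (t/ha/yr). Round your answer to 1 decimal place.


Step 1: A = R * K * LS * C * P
Step 2: R * K = 420 * 0.35 = 147.0
Step 3: (R*K) * LS = 147.0 * 4.2 = 617.4
Step 4: * C * P = 617.4 * 0.99 * 0.73 = 446.2
Step 5: A = 446.2 t/(ha*yr)

446.2


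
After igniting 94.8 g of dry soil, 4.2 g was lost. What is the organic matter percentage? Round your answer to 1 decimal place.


Step 1: OM% = 100 * LOI / sample mass
Step 2: OM = 100 * 4.2 / 94.8
Step 3: OM = 4.4%

4.4


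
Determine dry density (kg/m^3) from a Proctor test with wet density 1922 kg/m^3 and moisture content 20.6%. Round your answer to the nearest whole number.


Step 1: Dry density = wet density / (1 + w/100)
Step 2: Dry density = 1922 / (1 + 20.6/100)
Step 3: Dry density = 1922 / 1.206
Step 4: Dry density = 1594 kg/m^3

1594


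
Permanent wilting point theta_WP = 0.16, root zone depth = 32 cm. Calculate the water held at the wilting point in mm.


Step 1: Water (mm) = theta_WP * depth * 10
Step 2: Water = 0.16 * 32 * 10
Step 3: Water = 51.2 mm

51.2


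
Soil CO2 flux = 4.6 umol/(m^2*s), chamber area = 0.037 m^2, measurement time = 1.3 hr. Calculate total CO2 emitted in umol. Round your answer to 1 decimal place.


Step 1: Convert time to seconds: 1.3 hr * 3600 = 4680.0 s
Step 2: Total = flux * area * time_s
Step 3: Total = 4.6 * 0.037 * 4680.0
Step 4: Total = 796.5 umol

796.5


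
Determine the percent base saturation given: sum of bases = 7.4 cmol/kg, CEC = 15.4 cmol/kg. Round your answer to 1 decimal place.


Step 1: BS = 100 * (sum of bases) / CEC
Step 2: BS = 100 * 7.4 / 15.4
Step 3: BS = 48.1%

48.1


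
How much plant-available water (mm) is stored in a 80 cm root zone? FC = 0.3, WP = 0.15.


Step 1: Available water = (FC - WP) * depth * 10
Step 2: AW = (0.3 - 0.15) * 80 * 10
Step 3: AW = 0.15 * 80 * 10
Step 4: AW = 120.0 mm

120.0


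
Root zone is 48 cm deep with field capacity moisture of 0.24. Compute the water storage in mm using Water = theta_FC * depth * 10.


Step 1: Water (mm) = theta_FC * depth (cm) * 10
Step 2: Water = 0.24 * 48 * 10
Step 3: Water = 115.2 mm

115.2


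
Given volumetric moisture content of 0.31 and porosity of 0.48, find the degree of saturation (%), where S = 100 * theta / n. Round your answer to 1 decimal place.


Step 1: S = 100 * theta_v / n
Step 2: S = 100 * 0.31 / 0.48
Step 3: S = 64.6%

64.6


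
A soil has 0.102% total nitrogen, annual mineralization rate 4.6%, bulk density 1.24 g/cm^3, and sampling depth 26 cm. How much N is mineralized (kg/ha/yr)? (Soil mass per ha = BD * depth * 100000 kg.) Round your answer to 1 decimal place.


Step 1: Soil mass per ha = BD * depth * 100000 = 1.24 * 26 * 100000 = 3224000 kg
Step 2: Total N pool = soil mass * N%/100 = 3224000 * 0.102/100 = 3288.48 kg/ha
Step 3: N mineralized = N pool * rate%/100 = 3288.48 * 4.6/100 = 151.3 kg/ha/yr

151.3


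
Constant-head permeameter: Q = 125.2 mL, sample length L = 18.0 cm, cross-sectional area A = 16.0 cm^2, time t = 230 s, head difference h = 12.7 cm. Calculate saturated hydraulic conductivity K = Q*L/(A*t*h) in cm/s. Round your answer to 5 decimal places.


Step 1: K = Q * L / (A * t * h)
Step 2: Numerator = 125.2 * 18.0 = 2253.6
Step 3: Denominator = 16.0 * 230 * 12.7 = 46736.0
Step 4: K = 2253.6 / 46736.0 = 0.04822 cm/s

0.04822


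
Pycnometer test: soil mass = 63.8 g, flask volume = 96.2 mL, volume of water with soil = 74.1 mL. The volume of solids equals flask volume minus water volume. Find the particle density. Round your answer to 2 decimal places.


Step 1: Volume of solids = flask volume - water volume with soil
Step 2: V_solids = 96.2 - 74.1 = 22.1 mL
Step 3: Particle density = mass / V_solids = 63.8 / 22.1 = 2.89 g/cm^3

2.89


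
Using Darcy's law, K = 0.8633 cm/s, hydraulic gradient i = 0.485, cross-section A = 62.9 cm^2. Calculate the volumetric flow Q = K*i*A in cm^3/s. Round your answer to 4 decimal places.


Step 1: Apply Darcy's law: Q = K * i * A
Step 2: Q = 0.8633 * 0.485 * 62.9
Step 3: Q = 26.3363 cm^3/s

26.3363


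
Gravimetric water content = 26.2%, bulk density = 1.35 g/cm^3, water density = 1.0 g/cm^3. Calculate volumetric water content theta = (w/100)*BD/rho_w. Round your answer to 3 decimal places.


Step 1: theta = (w / 100) * BD / rho_w
Step 2: theta = (26.2 / 100) * 1.35 / 1.0
Step 3: theta = 0.262 * 1.35
Step 4: theta = 0.354

0.354
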